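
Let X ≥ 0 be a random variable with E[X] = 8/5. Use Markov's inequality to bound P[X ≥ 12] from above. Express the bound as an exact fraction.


μ = E[X] = 8/5, a = 12.
Markov: P[X ≥ 12] ≤ μ/a = (8/5)/12 = 2/15.
Numerically: ≈ 0.133333.
(Since a = 12 > μ = 1.600000, the bound 2/15 is < 1 and informative.)

P[X ≥ 12] ≤ 2/15 ≈ 0.133333.


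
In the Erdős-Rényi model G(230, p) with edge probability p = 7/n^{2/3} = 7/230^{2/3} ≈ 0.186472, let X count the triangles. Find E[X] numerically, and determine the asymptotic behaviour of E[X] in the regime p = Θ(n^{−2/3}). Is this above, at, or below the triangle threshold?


Number of potential triangles: C(230, 3) = 2001460.
Each occurs with probability p³ ≈ (0.186472)³ ≈ 6.48393195e-03.
By linearity: E[X] = C(230, 3)·p³ ≈ 2001460 · 6.48393195e-03 ≈ 12977.330435.
Since α = 2/3 < 1, p = c/n^{2/3} ≫ 1/n is above the triangle threshold p ~ 1/n. Asymptotically E[X] ~ (c³/6)·n^{3(1−α)} = (7³/6)·n^{1} → ∞; triangles are abundant w.h.p.

E[X] ≈ 12977.330435; in regime p = Θ(1/n^{2/3}) E[X] diverges (above the triangle threshold p ~ 1/n).


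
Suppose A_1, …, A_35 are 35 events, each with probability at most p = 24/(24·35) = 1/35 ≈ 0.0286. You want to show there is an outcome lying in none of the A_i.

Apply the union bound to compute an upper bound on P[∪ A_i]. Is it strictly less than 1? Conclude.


Union bound: P[∪_{i=1}^{35} A_i] ≤ Σ_i P[A_i] ≤ 35·p = 35·(1/35) = 1.
Numerically: 1 ≈ 1.0000.
Is 1 < 1? NO.
Since the bound 1 is ≥ 1, the union bound is uninformative here; it does NOT by itself certify existence.

35·p = 1 ≈ 1.0000; existence NOT certified by the union bound.


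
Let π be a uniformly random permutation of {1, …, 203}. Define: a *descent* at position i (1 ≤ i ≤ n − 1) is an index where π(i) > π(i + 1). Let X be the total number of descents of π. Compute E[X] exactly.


Write X = Σ X_I over i = 1, …, 202, with X_I the indicator of one descent.
There are 202 indicators.
For each fixed i, the pair (π(i), π(i+1)) is a uniformly random ordered pair of distinct values from {1, …, 203}; by symmetry P[π(i) > π(i+1)] = 1/2.
By linearity: E[X] = 202 · (1/2) = (203 − 1) · (1/2) = 101 ≈ 101.000.

E[X] = 101 = 101.000.


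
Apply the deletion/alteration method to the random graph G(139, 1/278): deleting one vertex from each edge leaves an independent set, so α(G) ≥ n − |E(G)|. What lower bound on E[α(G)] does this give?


E[|E(G)|] = C(139, 2)·p = 9591 · (1/278) = 69/2.
E[α(G)] ≥ n − E[|E(G)|] = 139 − 69/2 = 209/2.
Numerically: ≈ 104.500000.
(This is only a lower bound; the true E[α(G)] may be larger.)

E[α(G)] ≥ 209/2 ≈ 104.500000.


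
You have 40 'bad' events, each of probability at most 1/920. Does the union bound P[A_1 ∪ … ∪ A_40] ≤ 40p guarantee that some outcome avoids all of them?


Union bound: P[∪_{i=1}^{40} A_i] ≤ Σ_i P[A_i] ≤ 40·p = 40·(1/920) = 1/23.
Numerically: 1/23 ≈ 0.043478.
Is 1/23 < 1? YES.
Since P[∪ A_i] ≤ 1/23 < 1, the complement has P[∩ A_i^c] ≥ 1 − 1/23 = 22/23 > 0, so some outcome avoids every A_i.

40·p = 1/23 ≈ 0.043478; existence CERTIFIED by the union bound.


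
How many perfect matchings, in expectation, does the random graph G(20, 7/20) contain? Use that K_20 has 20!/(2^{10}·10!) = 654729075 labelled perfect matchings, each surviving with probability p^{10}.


K_20 has 20!/(2^{10}·10!) = 654729075 labelled perfect matchings.
For each such perfect matching H, let X_H = 1 if all 10 edges of H are present in G. Then P[X_H = 1] = p^{10} = (7/20)^{10} = 282475249/10240000000000.
By linearity of expectation: E[X] = Σ_H E[X_H] = 654729075 · p^{10} = 654729075 · 282475249/10240000000000 = 7397790339526587/409600000000.
Numerically: E[X] ≈ 1.806e+04.

E[X] = 654729075 · (7/20)^{10} = 7397790339526587/409600000000 ≈ 1.806e+04.


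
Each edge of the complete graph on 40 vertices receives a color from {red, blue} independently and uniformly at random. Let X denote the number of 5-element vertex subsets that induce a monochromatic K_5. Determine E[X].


Let X = Σ_S X_S over the C(40, 5) = 658008 subsets S of size 5, where X_S = 1 if the K_5 on S is monochromatic.
For a fixed S, the K_5 on S has C(5, 2) = 10 edges. P[all 10 edges red] = (1/2)^10, and likewise for blue, so P[monochromatic] = 2·(1/2)^10 = 2^{1 − 10} = 1/512.
By linearity: E[X] = C(40, 5) · 2^{1 − 10} = 658008 · 1/512 = 82251/64.
Numerically: E[X] ≈ 1285.172.

E[X] = C(40,5)·2^(1−C(5,2)) = 82251/64 ≈ 1285.172.


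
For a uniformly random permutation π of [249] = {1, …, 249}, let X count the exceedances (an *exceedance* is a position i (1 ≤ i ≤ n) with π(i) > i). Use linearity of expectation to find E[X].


Write X = Σ_{i=1}^{249} X_i, where X_i = 1_{π(i) > i}.
For each fixed i, π(i) is uniform over {1, …, 249} (marginal of a uniform permutation), so P[π(i) > i] = (n − i)/n. Summing: Σ_{i=1}^{249} (n − i)/n = (0 + 1 + … + 248)/249 = 249(249 − 1)/(2·249) = (249 − 1)/2.
Hence E[X] = Σ_{i=1}^{249} (249 − i)/249 = 124 ≈ 124.0000.

E[X] = 124 = 124.0000.


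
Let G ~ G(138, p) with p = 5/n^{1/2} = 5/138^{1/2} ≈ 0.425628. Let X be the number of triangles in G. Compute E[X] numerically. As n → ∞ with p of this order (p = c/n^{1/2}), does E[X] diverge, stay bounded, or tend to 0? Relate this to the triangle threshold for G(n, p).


Number of potential triangles: C(138, 3) = 428536.
Each occurs with probability p³ ≈ (0.425628)³ ≈ 7.71065698e-02.
By linearity: E[X] = C(138, 3)·p³ ≈ 428536 · 7.71065698e-02 ≈ 33042.941002.
Since α = 1/2 < 1, p = c/n^{1/2} ≫ 1/n is above the triangle threshold p ~ 1/n. Asymptotically E[X] ~ (c³/6)·n^{3(1−α)} = (5³/6)·n^{1.5} → ∞; triangles are abundant w.h.p.

E[X] ≈ 33042.941002; in regime p = Θ(1/n^{1/2}) E[X] diverges (above the triangle threshold p ~ 1/n).


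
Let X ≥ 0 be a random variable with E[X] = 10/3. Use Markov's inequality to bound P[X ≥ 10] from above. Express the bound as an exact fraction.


μ = E[X] = 10/3, a = 10.
Markov: P[X ≥ 10] ≤ μ/a = (10/3)/10 = 1/3.
Numerically: ≈ 0.3333.
(Since a = 10 > μ = 3.3333, the bound 1/3 is < 1 and informative.)

P[X ≥ 10] ≤ 1/3 ≈ 0.3333.


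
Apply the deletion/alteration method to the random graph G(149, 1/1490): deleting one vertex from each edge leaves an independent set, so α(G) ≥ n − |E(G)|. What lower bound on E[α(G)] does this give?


E[|E(G)|] = C(149, 2)·p = 11026 · (1/1490) = 37/5.
E[α(G)] ≥ n − E[|E(G)|] = 149 − 37/5 = 708/5.
Numerically: ≈ 141.6000.
(This is only a lower bound; the true E[α(G)] may be larger.)

E[α(G)] ≥ 708/5 ≈ 141.6000.


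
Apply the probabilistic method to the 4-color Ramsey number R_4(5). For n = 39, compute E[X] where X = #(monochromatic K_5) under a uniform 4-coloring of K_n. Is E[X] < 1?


E[X] = C(39, 5) · 4^{1 − 10} = 575757 · 4^{−9} = 575757/262144.
As a reduced fraction: E[X] = 575757/262144 ≈ 2.1963.
Is E[X] < 1? NO.
Since E[X] ≥ 1, the first-moment bound is inconclusive at n = 39; it does NOT by itself certify R_4(5) > 39.

E[X] = 575757/262144 ≈ 2.1963; E[X] ≥ 1; first-moment method inconclusive here.


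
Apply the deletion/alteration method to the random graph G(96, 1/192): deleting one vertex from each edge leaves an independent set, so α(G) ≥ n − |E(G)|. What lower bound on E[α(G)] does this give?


E[|E(G)|] = C(96, 2)·p = 4560 · (1/192) = 95/4.
E[α(G)] ≥ n − E[|E(G)|] = 96 − 95/4 = 289/4.
Numerically: ≈ 72.250.
(This is only a lower bound; the true E[α(G)] may be larger.)

E[α(G)] ≥ 289/4 ≈ 72.250.


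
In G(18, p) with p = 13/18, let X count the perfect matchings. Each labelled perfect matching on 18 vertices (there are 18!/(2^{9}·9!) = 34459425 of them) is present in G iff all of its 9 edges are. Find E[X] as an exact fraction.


K_18 has 18!/(2^{9}·9!) = 34459425 labelled perfect matchings.
For each such perfect matching H, let X_H = 1 if all 9 edges of H are present in G. Then P[X_H = 1] = p^{9} = (13/18)^{9} = 10604499373/198359290368.
By linearity: E[X] = Σ_H E[X_H] = 34459425 · p^{9} = 34459425 · 10604499373/198359290368 = 4511419145758525/2448880128.
Numerically: E[X] ≈ 1.84224e+06.

E[X] = 34459425 · (13/18)^{9} = 4511419145758525/2448880128 ≈ 1.84224e+06.


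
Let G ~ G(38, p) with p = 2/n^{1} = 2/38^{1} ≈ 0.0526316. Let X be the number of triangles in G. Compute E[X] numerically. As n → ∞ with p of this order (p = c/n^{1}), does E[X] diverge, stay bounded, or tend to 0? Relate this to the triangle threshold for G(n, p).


Number of potential triangles: C(38, 3) = 8436.
Each occurs with probability p³ ≈ (0.0526316)³ ≈ 1.45793847e-04.
By linearity: E[X] = C(38, 3)·p³ ≈ 8436 · 1.45793847e-04 ≈ 1.229917.
Here α = 1, so p = 2/n is exactly at the triangle threshold p ~ 1/n. Asymptotically E[X] → c³/6 = 2³/6 = 4/3 ≈ 1.333333, a bounded constant. In this regime the triangle count is asymptotically Poisson(c³/6).

E[X] ≈ 1.229917; in regime p = Θ(1/n^{1}) E[X] stays bounded (at the triangle threshold p ~ 1/n).


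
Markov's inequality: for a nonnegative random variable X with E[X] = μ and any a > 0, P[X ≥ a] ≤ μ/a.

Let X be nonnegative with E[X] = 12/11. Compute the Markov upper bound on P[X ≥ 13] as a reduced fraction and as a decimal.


μ = E[X] = 12/11, a = 13.
Markov: P[X ≥ 13] ≤ μ/a = (12/11)/13 = 12/143.
Numerically: ≈ 0.08392.
(Since a = 13 > μ = 1.09091, the bound 12/143 is < 1 and informative.)

P[X ≥ 13] ≤ 12/143 ≈ 0.08392.


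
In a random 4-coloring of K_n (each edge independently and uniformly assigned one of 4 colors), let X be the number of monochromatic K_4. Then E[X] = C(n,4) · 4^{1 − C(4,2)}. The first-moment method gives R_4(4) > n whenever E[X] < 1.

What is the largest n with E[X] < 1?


We need C(n, 4) · 4^{1 − 6} < 1, i.e. C(n, 4) < 4^{6 − 1} = 1024.
Check values of n near the boundary:
  n = 13: C(13, 4) = 715; 715 < 1024? YES
  n = 14: C(14, 4) = 1001; 1001 < 1024? YES
  n = 15: C(15, 4) = 1365; 1365 < 1024? NO
  n = 16: C(16, 4) = 1820; 1820 < 1024? NO
  n = 17: C(17, 4) = 2380; 2380 < 1024? NO
The largest n with C(n, 4) < 1024 is n = 14 (where E[X] = 1001/1024 ≈ 0.97754). Hence R_4(4) > 14, i.e. R_4(4) ≥ 15.

Largest n = 14; hence R_4(4) > 14.


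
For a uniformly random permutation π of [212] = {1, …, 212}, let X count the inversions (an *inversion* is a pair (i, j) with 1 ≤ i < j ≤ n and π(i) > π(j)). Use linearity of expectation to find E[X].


Write X = Σ X_I over the C(212, 2) = 22366 pairs i < j, with X_I the indicator of one inversion.
There are 22366 indicators.
For each fixed pair i < j, the values π(i) and π(j) are two distinct elements of {1, …, 212} in uniformly random order; by symmetry P[π(i) > π(j)] = 1/2.
By linearity: E[X] = 22366 · (1/2) = C(212, 2) · (1/2) = 22366/2 = 11183 ≈ 11183.000.

E[X] = 11183 = 11183.000.


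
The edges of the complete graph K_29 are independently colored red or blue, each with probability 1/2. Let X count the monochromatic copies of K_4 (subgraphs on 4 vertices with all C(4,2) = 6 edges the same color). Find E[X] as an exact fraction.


Let X = Σ_S X_S over the C(29, 4) = 23751 subsets S of size 4, where X_S = 1 if the K_4 on S is monochromatic.
For a fixed S, the K_4 on S has C(4, 2) = 6 edges. P[all 6 edges red] = (1/2)^6, and likewise for blue, so P[monochromatic] = 2·(1/2)^6 = 2^{1 − 6} = 1/32.
Summing: E[X] = C(29, 4) · 2^{1 − 6} = 23751 · 1/32 = 23751/32.
Numerically: E[X] ≈ 742.2188.

E[X] = C(29,4)·2^(1−C(4,2)) = 23751/32 ≈ 742.2188.


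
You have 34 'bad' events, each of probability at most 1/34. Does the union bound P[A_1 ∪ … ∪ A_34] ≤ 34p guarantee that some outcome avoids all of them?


Union bound: P[∪_{i=1}^{34} A_i] ≤ Σ_i P[A_i] ≤ 34·p = 34·(1/34) = 1.
Numerically: 1 ≈ 1.00000.
Is 1 < 1? NO.
Since the bound 1 is ≥ 1, the union bound is uninformative here; it does NOT by itself certify existence.

34·p = 1 ≈ 1.00000; existence NOT certified by the union bound.


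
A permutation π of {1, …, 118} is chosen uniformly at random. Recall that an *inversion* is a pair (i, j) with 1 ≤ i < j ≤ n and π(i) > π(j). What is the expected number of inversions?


Write X = Σ X_I over the C(118, 2) = 6903 pairs i < j, with X_I the indicator of one inversion.
There are 6903 indicators.
For each fixed pair i < j, the values π(i) and π(j) are two distinct elements of {1, …, 118} in uniformly random order; by symmetry P[π(i) > π(j)] = 1/2.
By linearity: E[X] = 6903 · (1/2) = C(118, 2) · (1/2) = 6903/2 = 6903/2 ≈ 3451.500000.

E[X] = 6903/2 = 3451.500000.


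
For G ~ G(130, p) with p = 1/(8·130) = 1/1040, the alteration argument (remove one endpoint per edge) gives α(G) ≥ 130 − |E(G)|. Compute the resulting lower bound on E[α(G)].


E[|E(G)|] = C(130, 2)·p = 8385 · (1/1040) = 129/16.
E[α(G)] ≥ n − E[|E(G)|] = 130 − 129/16 = 1951/16.
Numerically: ≈ 121.9375.
(This is only a lower bound; the true E[α(G)] may be larger.)

E[α(G)] ≥ 1951/16 ≈ 121.9375.


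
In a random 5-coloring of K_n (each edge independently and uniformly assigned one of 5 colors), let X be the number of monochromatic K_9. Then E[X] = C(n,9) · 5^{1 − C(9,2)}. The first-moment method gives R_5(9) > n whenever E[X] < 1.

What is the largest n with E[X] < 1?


We need C(n, 9) · 5^{1 − 36} < 1, i.e. C(n, 9) < 5^{36 − 1} = 2910383045673370361328125.
Check values of n near the boundary:
  n = 2165: C(2165, 9) = 2832220612024886803272630; 2832220612024886803272630 < 2910383045673370361328125? YES
  n = 2166: C(2166, 9) = 2844037944203015677277940; 2844037944203015677277940 < 2910383045673370361328125? YES
  n = 2167: C(2167, 9) = 2855899084841489792706810; 2855899084841489792706810 < 2910383045673370361328125? YES
  n = 2168: C(2168, 9) = 2867804175977929537095120; 2867804175977929537095120 < 2910383045673370361328125? YES
  n = 2169: C(2169, 9) = 2879753360044504243499683; 2879753360044504243499683 < 2910383045673370361328125? YES
  n = 2170: C(2170, 9) = 2891746779868845075610510; 2891746779868845075610510 < 2910383045673370361328125? YES
  n = 2171: C(2171, 9) = 2903784578674959601827205; 2903784578674959601827205 < 2910383045673370361328125? YES
  n = 2172: C(2172, 9) = 2915866900084148060642020; 2915866900084148060642020 < 2910383045673370361328125? NO
  n = 2173: C(2173, 9) = 2927993888115921319674265; 2927993888115921319674265 < 2910383045673370361328125? NO
  n = 2174: C(2174, 9) = 2940165687188920530702934; 2940165687188920530702934 < 2910383045673370361328125? NO
The largest n with C(n, 9) < 2910383045673370361328125 is n = 2171 (where E[X] = 580756915734991920365441/582076609134674072265625 ≈ 0.99773). Hence R_5(9) > 2171, i.e. R_5(9) ≥ 2172.

Largest n = 2171; hence R_5(9) > 2171.


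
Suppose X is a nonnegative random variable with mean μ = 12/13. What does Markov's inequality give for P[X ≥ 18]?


μ = E[X] = 12/13, a = 18.
Markov: P[X ≥ 18] ≤ μ/a = (12/13)/18 = 2/39.
Numerically: ≈ 0.05128.
(Since a = 18 > μ = 0.92308, the bound 2/39 is < 1 and informative.)

P[X ≥ 18] ≤ 2/39 ≈ 0.05128.


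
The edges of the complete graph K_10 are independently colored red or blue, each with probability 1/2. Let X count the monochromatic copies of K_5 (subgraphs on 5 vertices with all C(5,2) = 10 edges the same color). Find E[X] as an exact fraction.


Let X = Σ_S X_S over the C(10, 5) = 252 subsets S of size 5, where X_S = 1 if the K_5 on S is monochromatic.
For a fixed S, the K_5 on S has C(5, 2) = 10 edges. P[all 10 edges red] = (1/2)^10, and likewise for blue, so P[monochromatic] = 2·(1/2)^10 = 2^{1 − 10} = 1/512.
By linearity: E[X] = C(10, 5) · 2^{1 − 10} = 252 · 1/512 = 63/128.
Numerically: E[X] ≈ 0.49219.

E[X] = C(10,5)·2^(1−C(5,2)) = 63/128 ≈ 0.49219.


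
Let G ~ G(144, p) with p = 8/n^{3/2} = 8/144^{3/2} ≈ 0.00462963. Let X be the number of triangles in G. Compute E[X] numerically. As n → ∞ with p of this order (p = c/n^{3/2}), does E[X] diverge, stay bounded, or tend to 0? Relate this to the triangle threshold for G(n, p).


Number of potential triangles: C(144, 3) = 487344.
Each occurs with probability p³ ≈ (0.00462963)³ ≈ 9.92290301e-08.
By linearity: E[X] = C(144, 3)·p³ ≈ 487344 · 9.92290301e-08 ≈ 0.048359.
Since α = 3/2 > 1, p = c/n^{3/2} = o(1/n) is below the triangle threshold p ~ 1/n. Asymptotically E[X] ~ (c³/6)·n^{3(1−α)} = (8³/6)·n^{-1.5} → 0, so by Markov's inequality G has no triangles w.h.p.

E[X] ≈ 0.048359; in regime p = Θ(1/n^{3/2}) E[X] tends to 0 (below the triangle threshold p ~ 1/n).


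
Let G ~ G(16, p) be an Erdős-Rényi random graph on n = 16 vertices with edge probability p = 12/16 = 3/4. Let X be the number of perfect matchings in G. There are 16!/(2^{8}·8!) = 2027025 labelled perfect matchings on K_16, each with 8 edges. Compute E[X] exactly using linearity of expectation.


K_16 has 16!/(2^{8}·8!) = 2027025 labelled perfect matchings.
For each such perfect matching H, let X_H = 1 if all 8 edges of H are present in G. Then P[X_H = 1] = p^{8} = (3/4)^{8} = 6561/65536.
Summing the indicators: E[X] = Σ_H E[X_H] = 2027025 · p^{8} = 2027025 · 6561/65536 = 13299311025/65536.
Numerically: E[X] ≈ 2.03e+05.

E[X] = 2027025 · (3/4)^{8} = 13299311025/65536 ≈ 2.03e+05.


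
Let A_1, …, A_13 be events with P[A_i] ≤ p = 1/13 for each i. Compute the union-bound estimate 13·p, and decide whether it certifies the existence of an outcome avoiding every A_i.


Union bound: P[∪_{i=1}^{13} A_i] ≤ Σ_i P[A_i] ≤ 13·p = 13·(1/13) = 1.
Numerically: 1 ≈ 1.00000.
Is 1 < 1? NO.
Since the bound 1 is ≥ 1, the union bound is uninformative here; it does NOT by itself certify existence.

13·p = 1 ≈ 1.00000; existence NOT certified by the union bound.


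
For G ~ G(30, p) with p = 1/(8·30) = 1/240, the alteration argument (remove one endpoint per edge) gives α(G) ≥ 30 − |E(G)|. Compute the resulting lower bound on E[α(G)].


E[|E(G)|] = C(30, 2)·p = 435 · (1/240) = 29/16.
E[α(G)] ≥ n − E[|E(G)|] = 30 − 29/16 = 451/16.
Numerically: ≈ 28.1875.
(This is only a lower bound; the true E[α(G)] may be larger.)

E[α(G)] ≥ 451/16 ≈ 28.1875.


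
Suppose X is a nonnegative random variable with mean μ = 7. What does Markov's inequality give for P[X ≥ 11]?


μ = E[X] = 7, a = 11.
Markov: P[X ≥ 11] ≤ μ/a = (7)/11 = 7/11.
Numerically: ≈ 0.636.
(Since a = 11 > μ = 7.000, the bound 7/11 is < 1 and informative.)

P[X ≥ 11] ≤ 7/11 ≈ 0.636.


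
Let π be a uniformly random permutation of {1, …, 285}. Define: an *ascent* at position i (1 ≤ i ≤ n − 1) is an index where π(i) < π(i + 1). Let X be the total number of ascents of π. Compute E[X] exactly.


Write X = Σ X_I over i = 1, …, 284, with X_I the indicator of one ascent.
There are 284 indicators.
For each fixed i, the pair (π(i), π(i+1)) is a uniformly random ordered pair of distinct values from {1, …, 285}; by symmetry P[π(i) < π(i+1)] = 1/2.
By linearity: E[X] = 284 · (1/2) = (285 − 1) · (1/2) = 142 ≈ 142.000000.

E[X] = 142 = 142.000000.


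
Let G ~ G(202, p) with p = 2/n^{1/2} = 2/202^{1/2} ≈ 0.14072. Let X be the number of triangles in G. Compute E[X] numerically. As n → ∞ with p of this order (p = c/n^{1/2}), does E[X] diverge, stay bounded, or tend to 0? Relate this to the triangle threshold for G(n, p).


Number of potential triangles: C(202, 3) = 1353400.
Each occurs with probability p³ ≈ (0.14072)³ ≈ 2.7865249e-03.
By linearity: E[X] = C(202, 3)·p³ ≈ 1353400 · 2.7865249e-03 ≈ 3771.28284.
Since α = 1/2 < 1, p = c/n^{1/2} ≫ 1/n is above the triangle threshold p ~ 1/n. Asymptotically E[X] ~ (c³/6)·n^{3(1−α)} = (2³/6)·n^{1.5} → ∞; triangles are abundant w.h.p.

E[X] ≈ 3771.28284; in regime p = Θ(1/n^{1/2}) E[X] diverges (above the triangle threshold p ~ 1/n).


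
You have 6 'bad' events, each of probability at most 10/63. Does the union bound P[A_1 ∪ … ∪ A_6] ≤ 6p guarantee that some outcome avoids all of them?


Union bound: P[∪_{i=1}^{6} A_i] ≤ Σ_i P[A_i] ≤ 6·p = 6·(10/63) = 20/21.
Numerically: 20/21 ≈ 0.95238.
Is 20/21 < 1? YES.
Since P[∪ A_i] ≤ 20/21 < 1, the complement has P[∩ A_i^c] ≥ 1 − 20/21 = 1/21 > 0, so some outcome avoids every A_i.

6·p = 20/21 ≈ 0.95238; existence CERTIFIED by the union bound.


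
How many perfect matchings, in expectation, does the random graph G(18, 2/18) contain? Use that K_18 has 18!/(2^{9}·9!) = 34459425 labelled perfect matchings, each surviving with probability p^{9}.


K_18 has 18!/(2^{9}·9!) = 34459425 labelled perfect matchings.
For each such perfect matching H, let X_H = 1 if all 9 edges of H are present in G. Then P[X_H = 1] = p^{9} = (1/9)^{9} = 1/387420489.
Summing the indicators: E[X] = Σ_H E[X_H] = 34459425 · p^{9} = 34459425 · 1/387420489 = 425425/4782969.
Numerically: E[X] ≈ 0.0889458.

E[X] = 34459425 · (1/9)^{9} = 425425/4782969 ≈ 0.0889458.


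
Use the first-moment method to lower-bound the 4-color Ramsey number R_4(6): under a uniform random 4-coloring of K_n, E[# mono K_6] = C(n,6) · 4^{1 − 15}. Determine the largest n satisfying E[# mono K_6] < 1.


We need C(n, 6) · 4^{1 − 15} < 1, i.e. C(n, 6) < 4^{15 − 1} = 268435456.
Check values of n near the boundary:
  n = 73: C(73, 6) = 170230452; 170230452 < 268435456? YES
  n = 74: C(74, 6) = 185250786; 185250786 < 268435456? YES
  n = 75: C(75, 6) = 201359550; 201359550 < 268435456? YES
  n = 76: C(76, 6) = 218618940; 218618940 < 268435456? YES
  n = 77: C(77, 6) = 237093780; 237093780 < 268435456? YES
  n = 78: C(78, 6) = 256851595; 256851595 < 268435456? YES
  n = 79: C(79, 6) = 277962685; 277962685 < 268435456? NO
  n = 80: C(80, 6) = 300500200; 300500200 < 268435456? NO
The largest n with C(n, 6) < 268435456 is n = 78 (where E[X] = 256851595/268435456 ≈ 0.9568468). Hence R_4(6) > 78, i.e. R_4(6) ≥ 79.

Largest n = 78; hence R_4(6) > 78.


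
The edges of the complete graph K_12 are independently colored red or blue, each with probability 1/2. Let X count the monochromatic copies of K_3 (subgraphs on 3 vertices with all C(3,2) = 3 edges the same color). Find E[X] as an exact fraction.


Let X = Σ_S X_S over the C(12, 3) = 220 subsets S of size 3, where X_S = 1 if the K_3 on S is monochromatic.
For a fixed S, the K_3 on S has C(3, 2) = 3 edges. P[all 3 edges red] = (1/2)^3, and likewise for blue, so P[monochromatic] = 2·(1/2)^3 = 2^{1 − 3} = 1/4.
By linearity: E[X] = C(12, 3) · 2^{1 − 3} = 220 · 1/4 = 55.
Numerically: E[X] ≈ 55.00000.

E[X] = C(12,3)·2^(1−C(3,2)) = 55 ≈ 55.00000.


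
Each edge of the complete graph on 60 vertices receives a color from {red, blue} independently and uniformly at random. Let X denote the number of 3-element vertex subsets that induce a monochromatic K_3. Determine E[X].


Let X = Σ_S X_S over the C(60, 3) = 34220 subsets S of size 3, where X_S = 1 if the K_3 on S is monochromatic.
For a fixed S, the K_3 on S has C(3, 2) = 3 edges. P[all 3 edges red] = (1/2)^3, and likewise for blue, so P[monochromatic] = 2·(1/2)^3 = 2^{1 − 3} = 1/4.
By linearity: E[X] = C(60, 3) · 2^{1 − 3} = 34220 · 1/4 = 8555.
Numerically: E[X] ≈ 8555.00000.

E[X] = C(60,3)·2^(1−C(3,2)) = 8555 ≈ 8555.00000.


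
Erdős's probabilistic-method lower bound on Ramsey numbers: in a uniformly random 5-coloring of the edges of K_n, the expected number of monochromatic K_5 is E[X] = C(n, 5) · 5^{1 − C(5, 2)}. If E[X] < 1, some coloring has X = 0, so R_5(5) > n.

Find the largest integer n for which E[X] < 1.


We need C(n, 5) · 5^{1 − 10} < 1, i.e. C(n, 5) < 5^{10 − 1} = 1953125.
Check values of n near the boundary:
  n = 43: C(43, 5) = 962598; 962598 < 1953125? YES
  n = 44: C(44, 5) = 1086008; 1086008 < 1953125? YES
  n = 45: C(45, 5) = 1221759; 1221759 < 1953125? YES
  n = 46: C(46, 5) = 1370754; 1370754 < 1953125? YES
  n = 47: C(47, 5) = 1533939; 1533939 < 1953125? YES
  n = 48: C(48, 5) = 1712304; 1712304 < 1953125? YES
  n = 49: C(49, 5) = 1906884; 1906884 < 1953125? YES
  n = 50: C(50, 5) = 2118760; 2118760 < 1953125? NO
The largest n with C(n, 5) < 1953125 is n = 49 (where E[X] = 1906884/1953125 ≈ 0.9763246). Hence R_5(5) > 49, i.e. R_5(5) ≥ 50.

Largest n = 49; hence R_5(5) > 49.


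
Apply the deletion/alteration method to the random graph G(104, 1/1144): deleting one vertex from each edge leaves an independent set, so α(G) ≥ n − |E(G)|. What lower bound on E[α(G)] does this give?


E[|E(G)|] = C(104, 2)·p = 5356 · (1/1144) = 103/22.
E[α(G)] ≥ n − E[|E(G)|] = 104 − 103/22 = 2185/22.
Numerically: ≈ 99.3182.
(This is only a lower bound; the true E[α(G)] may be larger.)

E[α(G)] ≥ 2185/22 ≈ 99.3182.


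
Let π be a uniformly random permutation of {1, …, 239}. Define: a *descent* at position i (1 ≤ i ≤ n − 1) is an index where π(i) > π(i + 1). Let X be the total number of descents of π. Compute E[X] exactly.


Write X = Σ X_I over i = 1, …, 238, with X_I the indicator of one descent.
There are 238 indicators.
For each fixed i, the pair (π(i), π(i+1)) is a uniformly random ordered pair of distinct values from {1, …, 239}; by symmetry P[π(i) > π(i+1)] = 1/2.
By linearity: E[X] = 238 · (1/2) = (239 − 1) · (1/2) = 119 ≈ 119.00000.

E[X] = 119 = 119.00000.


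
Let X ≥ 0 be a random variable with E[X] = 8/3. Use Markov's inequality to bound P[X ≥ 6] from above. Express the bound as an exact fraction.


μ = E[X] = 8/3, a = 6.
Markov: P[X ≥ 6] ≤ μ/a = (8/3)/6 = 4/9.
Numerically: ≈ 0.4444.
(Since a = 6 > μ = 2.6667, the bound 4/9 is < 1 and informative.)

P[X ≥ 6] ≤ 4/9 ≈ 0.4444.


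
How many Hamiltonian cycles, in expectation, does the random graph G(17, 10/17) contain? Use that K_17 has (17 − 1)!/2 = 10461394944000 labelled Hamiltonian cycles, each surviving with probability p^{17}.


K_17 has (17 − 1)!/2 = 10461394944000 labelled Hamiltonian cycles.
For each such Hamiltonian cycle H, let X_H = 1 if all 17 edges of H are present in G. Then P[X_H = 1] = p^{17} = (10/17)^{17} = 100000000000000000/827240261886336764177.
By linearity of expectation: E[X] = Σ_H E[X_H] = 10461394944000 · p^{17} = 10461394944000 · 100000000000000000/827240261886336764177 = 1046139494400000000000000000000/827240261886336764177.
Numerically: E[X] ≈ 1.26e+09.

E[X] = 10461394944000 · (10/17)^{17} = 1046139494400000000000000000000/827240261886336764177 ≈ 1.26e+09.


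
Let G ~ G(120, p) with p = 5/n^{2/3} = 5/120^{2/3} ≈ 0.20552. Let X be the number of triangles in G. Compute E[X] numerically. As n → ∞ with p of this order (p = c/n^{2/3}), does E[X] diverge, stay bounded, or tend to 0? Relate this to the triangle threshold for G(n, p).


Number of potential triangles: C(120, 3) = 280840.
Each occurs with probability p³ ≈ (0.20552)³ ≈ 8.6805556e-03.
By linearity: E[X] = C(120, 3)·p³ ≈ 280840 · 8.6805556e-03 ≈ 2437.84722.
Since α = 2/3 < 1, p = c/n^{2/3} ≫ 1/n is above the triangle threshold p ~ 1/n. Asymptotically E[X] ~ (c³/6)·n^{3(1−α)} = (5³/6)·n^{1} → ∞; triangles are abundant w.h.p.

E[X] ≈ 2437.84722; in regime p = Θ(1/n^{2/3}) E[X] diverges (above the triangle threshold p ~ 1/n).


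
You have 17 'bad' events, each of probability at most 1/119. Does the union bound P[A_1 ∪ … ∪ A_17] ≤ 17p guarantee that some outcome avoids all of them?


Union bound: P[∪_{i=1}^{17} A_i] ≤ Σ_i P[A_i] ≤ 17·p = 17·(1/119) = 1/7.
Numerically: 1/7 ≈ 0.1428571.
Is 1/7 < 1? YES.
Since P[∪ A_i] ≤ 1/7 < 1, the complement has P[∩ A_i^c] ≥ 1 − 1/7 = 6/7 > 0, so some outcome avoids every A_i.

17·p = 1/7 ≈ 0.1428571; existence CERTIFIED by the union bound.


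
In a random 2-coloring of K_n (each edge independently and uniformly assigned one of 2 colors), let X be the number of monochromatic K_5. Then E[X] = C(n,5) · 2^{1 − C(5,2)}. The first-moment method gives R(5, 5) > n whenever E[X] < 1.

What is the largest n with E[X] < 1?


We need C(n, 5) · 2^{1 − 10} < 1, i.e. C(n, 5) < 2^{10 − 1} = 512.
Check values of n near the boundary:
  n = 9: C(9, 5) = 126; 126 < 512? YES
  n = 10: C(10, 5) = 252; 252 < 512? YES
  n = 11: C(11, 5) = 462; 462 < 512? YES
  n = 12: C(12, 5) = 792; 792 < 512? NO
The largest n with C(n, 5) < 512 is n = 11 (where E[X] = 231/256 ≈ 0.90234). Hence R(5, 5) > 11, i.e. R(5, 5) ≥ 12.

Largest n = 11; hence R(5, 5) > 11.


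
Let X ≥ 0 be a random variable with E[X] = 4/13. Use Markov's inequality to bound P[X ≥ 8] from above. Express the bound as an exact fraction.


μ = E[X] = 4/13, a = 8.
Markov: P[X ≥ 8] ≤ μ/a = (4/13)/8 = 1/26.
Numerically: ≈ 0.03846.
(Since a = 8 > μ = 0.30769, the bound 1/26 is < 1 and informative.)

P[X ≥ 8] ≤ 1/26 ≈ 0.03846.


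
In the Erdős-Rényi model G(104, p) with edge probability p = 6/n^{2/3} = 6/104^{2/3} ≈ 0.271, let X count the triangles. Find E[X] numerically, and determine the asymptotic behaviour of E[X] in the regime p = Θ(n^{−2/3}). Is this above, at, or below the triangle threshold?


Number of potential triangles: C(104, 3) = 182104.
Each occurs with probability p³ ≈ (0.271)³ ≈ 1.99704e-02.
By linearity: E[X] = C(104, 3)·p³ ≈ 182104 · 1.99704e-02 ≈ 3636.692.
Since α = 2/3 < 1, p = c/n^{2/3} ≫ 1/n is above the triangle threshold p ~ 1/n. Asymptotically E[X] ~ (c³/6)·n^{3(1−α)} = (6³/6)·n^{1} → ∞; triangles are abundant w.h.p.

E[X] ≈ 3636.692; in regime p = Θ(1/n^{2/3}) E[X] diverges (above the triangle threshold p ~ 1/n).


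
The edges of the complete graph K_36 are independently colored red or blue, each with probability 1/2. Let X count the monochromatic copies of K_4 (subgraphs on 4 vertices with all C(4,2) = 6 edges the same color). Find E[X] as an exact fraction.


Let X = Σ_S X_S over the C(36, 4) = 58905 subsets S of size 4, where X_S = 1 if the K_4 on S is monochromatic.
For a fixed S, the K_4 on S has C(4, 2) = 6 edges. P[all 6 edges red] = (1/2)^6, and likewise for blue, so P[monochromatic] = 2·(1/2)^6 = 2^{1 − 6} = 1/32.
By linearity: E[X] = C(36, 4) · 2^{1 − 6} = 58905 · 1/32 = 58905/32.
Numerically: E[X] ≈ 1840.78125.

E[X] = C(36,4)·2^(1−C(4,2)) = 58905/32 ≈ 1840.78125.


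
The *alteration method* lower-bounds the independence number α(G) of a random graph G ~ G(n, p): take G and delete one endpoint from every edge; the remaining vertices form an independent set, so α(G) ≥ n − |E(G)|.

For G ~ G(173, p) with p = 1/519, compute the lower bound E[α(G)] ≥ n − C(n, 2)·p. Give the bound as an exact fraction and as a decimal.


E[|E(G)|] = C(173, 2)·p = 14878 · (1/519) = 86/3.
E[α(G)] ≥ n − E[|E(G)|] = 173 − 86/3 = 433/3.
Numerically: ≈ 144.33333.
(This is only a lower bound; the true E[α(G)] may be larger.)

E[α(G)] ≥ 433/3 ≈ 144.33333.


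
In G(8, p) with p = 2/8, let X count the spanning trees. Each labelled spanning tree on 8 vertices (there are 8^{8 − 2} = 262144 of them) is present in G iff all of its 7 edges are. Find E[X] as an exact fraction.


K_8 has 8^{8 − 2} = 262144 labelled spanning trees.
For each such spanning tree H, let X_H = 1 if all 7 edges of H are present in G. Then P[X_H = 1] = p^{7} = (1/4)^{7} = 1/16384.
By linearity of expectation: E[X] = Σ_H E[X_H] = 262144 · p^{7} = 262144 · 1/16384 = 16.
Numerically: E[X] ≈ 16.

E[X] = 262144 · (1/4)^{7} = 16 ≈ 16.


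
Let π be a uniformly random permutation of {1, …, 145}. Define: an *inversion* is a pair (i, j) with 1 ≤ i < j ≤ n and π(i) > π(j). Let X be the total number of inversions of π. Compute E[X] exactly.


Write X = Σ X_I over the C(145, 2) = 10440 pairs i < j, with X_I the indicator of one inversion.
There are 10440 indicators.
For each fixed pair i < j, the values π(i) and π(j) are two distinct elements of {1, …, 145} in uniformly random order; by symmetry P[π(i) > π(j)] = 1/2.
By linearity: E[X] = 10440 · (1/2) = C(145, 2) · (1/2) = 10440/2 = 5220 ≈ 5220.000000.

E[X] = 5220 = 5220.000000.


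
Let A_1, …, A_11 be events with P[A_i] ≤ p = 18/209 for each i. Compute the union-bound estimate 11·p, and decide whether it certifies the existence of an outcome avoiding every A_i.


Union bound: P[∪_{i=1}^{11} A_i] ≤ Σ_i P[A_i] ≤ 11·p = 11·(18/209) = 18/19.
Numerically: 18/19 ≈ 0.947.
Is 18/19 < 1? YES.
Since P[∪ A_i] ≤ 18/19 < 1, the complement has P[∩ A_i^c] ≥ 1 − 18/19 = 1/19 > 0, so some outcome avoids every A_i.

11·p = 18/19 ≈ 0.947; existence CERTIFIED by the union bound.


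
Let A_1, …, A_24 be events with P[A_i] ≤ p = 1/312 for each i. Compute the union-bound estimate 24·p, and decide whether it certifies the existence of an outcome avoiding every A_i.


Union bound: P[∪_{i=1}^{24} A_i] ≤ Σ_i P[A_i] ≤ 24·p = 24·(1/312) = 1/13.
Numerically: 1/13 ≈ 0.0769.
Is 1/13 < 1? YES.
Since P[∪ A_i] ≤ 1/13 < 1, the complement has P[∩ A_i^c] ≥ 1 − 1/13 = 12/13 > 0, so some outcome avoids every A_i.

24·p = 1/13 ≈ 0.0769; existence CERTIFIED by the union bound.


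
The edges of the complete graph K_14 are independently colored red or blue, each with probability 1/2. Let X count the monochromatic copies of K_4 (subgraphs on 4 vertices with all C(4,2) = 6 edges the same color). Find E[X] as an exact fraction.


Let X = Σ_S X_S over the C(14, 4) = 1001 subsets S of size 4, where X_S = 1 if the K_4 on S is monochromatic.
For a fixed S, the K_4 on S has C(4, 2) = 6 edges. P[all 6 edges red] = (1/2)^6, and likewise for blue, so P[monochromatic] = 2·(1/2)^6 = 2^{1 − 6} = 1/32.
By linearity of expectation: E[X] = C(14, 4) · 2^{1 − 6} = 1001 · 1/32 = 1001/32.
Numerically: E[X] ≈ 31.2812.

E[X] = C(14,4)·2^(1−C(4,2)) = 1001/32 ≈ 31.2812.


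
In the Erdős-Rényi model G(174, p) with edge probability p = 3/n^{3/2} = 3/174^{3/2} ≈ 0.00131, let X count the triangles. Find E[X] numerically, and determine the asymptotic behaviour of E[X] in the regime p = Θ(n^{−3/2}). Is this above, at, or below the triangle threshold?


Number of potential triangles: C(174, 3) = 862924.
Each occurs with probability p³ ≈ (0.00131)³ ≈ 2.23302e-09.
By linearity: E[X] = C(174, 3)·p³ ≈ 862924 · 2.23302e-09 ≈ 0.002.
Since α = 3/2 > 1, p = c/n^{3/2} = o(1/n) is below the triangle threshold p ~ 1/n. Asymptotically E[X] ~ (c³/6)·n^{3(1−α)} = (3³/6)·n^{-1.5} → 0, so by Markov's inequality G has no triangles w.h.p.

E[X] ≈ 0.002; in regime p = Θ(1/n^{3/2}) E[X] tends to 0 (below the triangle threshold p ~ 1/n).


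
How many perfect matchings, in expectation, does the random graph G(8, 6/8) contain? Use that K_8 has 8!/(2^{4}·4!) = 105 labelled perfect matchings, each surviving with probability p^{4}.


K_8 has 8!/(2^{4}·4!) = 105 labelled perfect matchings.
For each such perfect matching H, let X_H = 1 if all 4 edges of H are present in G. Then P[X_H = 1] = p^{4} = (3/4)^{4} = 81/256.
By linearity: E[X] = Σ_H E[X_H] = 105 · p^{4} = 105 · 81/256 = 8505/256.
Numerically: E[X] ≈ 33.2.

E[X] = 105 · (3/4)^{4} = 8505/256 ≈ 33.2.


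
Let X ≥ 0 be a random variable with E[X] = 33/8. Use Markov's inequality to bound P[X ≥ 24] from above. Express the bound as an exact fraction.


μ = E[X] = 33/8, a = 24.
Markov: P[X ≥ 24] ≤ μ/a = (33/8)/24 = 11/64.
Numerically: ≈ 0.172.
(Since a = 24 > μ = 4.125, the bound 11/64 is < 1 and informative.)

P[X ≥ 24] ≤ 11/64 ≈ 0.172.


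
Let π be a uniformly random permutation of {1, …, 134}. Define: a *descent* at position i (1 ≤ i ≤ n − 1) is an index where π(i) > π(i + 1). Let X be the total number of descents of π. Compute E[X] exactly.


Write X = Σ X_I over i = 1, …, 133, with X_I the indicator of one descent.
There are 133 indicators.
For each fixed i, the pair (π(i), π(i+1)) is a uniformly random ordered pair of distinct values from {1, …, 134}; by symmetry P[π(i) > π(i+1)] = 1/2.
By linearity: E[X] = 133 · (1/2) = (134 − 1) · (1/2) = 133/2 ≈ 66.50000.

E[X] = 133/2 = 66.50000.


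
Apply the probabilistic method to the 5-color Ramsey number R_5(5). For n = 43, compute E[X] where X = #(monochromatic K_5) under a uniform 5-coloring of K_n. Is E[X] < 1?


E[X] = C(43, 5) · 5^{1 − 10} = 962598 · 5^{−9} = 962598/1953125.
As a reduced fraction: E[X] = 962598/1953125 ≈ 0.493.
Is E[X] < 1? YES.
Since E[X] < 1, there exists a 5-coloring of K_{43} with no monochromatic K_5; hence R_5(5) > 43.

E[X] = 962598/1953125 ≈ 0.493; E[X] < 1, so R_5(5) > 43.


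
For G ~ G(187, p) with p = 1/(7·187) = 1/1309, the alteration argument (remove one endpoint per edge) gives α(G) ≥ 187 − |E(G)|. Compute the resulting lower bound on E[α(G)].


E[|E(G)|] = C(187, 2)·p = 17391 · (1/1309) = 93/7.
E[α(G)] ≥ n − E[|E(G)|] = 187 − 93/7 = 1216/7.
Numerically: ≈ 173.7143.
(This is only a lower bound; the true E[α(G)] may be larger.)

E[α(G)] ≥ 1216/7 ≈ 173.7143.


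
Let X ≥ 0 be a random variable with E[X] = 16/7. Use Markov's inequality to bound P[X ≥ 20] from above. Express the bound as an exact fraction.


μ = E[X] = 16/7, a = 20.
Markov: P[X ≥ 20] ≤ μ/a = (16/7)/20 = 4/35.
Numerically: ≈ 0.1143.
(Since a = 20 > μ = 2.2857, the bound 4/35 is < 1 and informative.)

P[X ≥ 20] ≤ 4/35 ≈ 0.1143.


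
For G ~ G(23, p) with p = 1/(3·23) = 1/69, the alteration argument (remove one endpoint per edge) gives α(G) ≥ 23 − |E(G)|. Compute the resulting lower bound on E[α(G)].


E[|E(G)|] = C(23, 2)·p = 253 · (1/69) = 11/3.
E[α(G)] ≥ n − E[|E(G)|] = 23 − 11/3 = 58/3.
Numerically: ≈ 19.33333.
(This is only a lower bound; the true E[α(G)] may be larger.)

E[α(G)] ≥ 58/3 ≈ 19.33333.


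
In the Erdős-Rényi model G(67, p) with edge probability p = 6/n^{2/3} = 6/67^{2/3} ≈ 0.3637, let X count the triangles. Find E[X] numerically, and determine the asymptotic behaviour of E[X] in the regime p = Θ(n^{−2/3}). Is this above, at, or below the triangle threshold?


Number of potential triangles: C(67, 3) = 47905.
Each occurs with probability p³ ≈ (0.3637)³ ≈ 4.811762e-02.
By linearity: E[X] = C(67, 3)·p³ ≈ 47905 · 4.811762e-02 ≈ 2305.0746.
Since α = 2/3 < 1, p = c/n^{2/3} ≫ 1/n is above the triangle threshold p ~ 1/n. Asymptotically E[X] ~ (c³/6)·n^{3(1−α)} = (6³/6)·n^{1} → ∞; triangles are abundant w.h.p.

E[X] ≈ 2305.0746; in regime p = Θ(1/n^{2/3}) E[X] diverges (above the triangle threshold p ~ 1/n).


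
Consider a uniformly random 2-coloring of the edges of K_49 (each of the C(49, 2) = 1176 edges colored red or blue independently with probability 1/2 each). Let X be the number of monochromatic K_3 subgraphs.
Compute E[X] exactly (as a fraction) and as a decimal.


Let X = Σ_S X_S over the C(49, 3) = 18424 subsets S of size 3, where X_S = 1 if the K_3 on S is monochromatic.
For a fixed S, the K_3 on S has C(3, 2) = 3 edges. P[all 3 edges red] = (1/2)^3, and likewise for blue, so P[monochromatic] = 2·(1/2)^3 = 2^{1 − 3} = 1/4.
Summing: E[X] = C(49, 3) · 2^{1 − 3} = 18424 · 1/4 = 4606.
Numerically: E[X] ≈ 4606.00000.

E[X] = C(49,3)·2^(1−C(3,2)) = 4606 ≈ 4606.00000.


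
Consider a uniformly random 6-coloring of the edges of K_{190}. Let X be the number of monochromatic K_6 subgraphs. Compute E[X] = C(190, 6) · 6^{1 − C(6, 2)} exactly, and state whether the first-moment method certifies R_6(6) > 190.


E[X] = C(190, 6) · 6^{1 − 15} = 60334683255 · 6^{−14} = 60334683255/78364164096.
As a reduced fraction: E[X] = 6703853695/8707129344 ≈ 0.7699270.
Is E[X] < 1? YES.
Since E[X] < 1, there exists a 6-coloring of K_{190} with no monochromatic K_6; hence R_6(6) > 190.

E[X] = 6703853695/8707129344 ≈ 0.7699270; E[X] < 1, so R_6(6) > 190.


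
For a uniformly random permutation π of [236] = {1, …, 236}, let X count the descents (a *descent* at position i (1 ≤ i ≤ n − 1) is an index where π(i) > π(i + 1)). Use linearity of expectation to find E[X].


Write X = Σ X_I over i = 1, …, 235, with X_I the indicator of one descent.
There are 235 indicators.
For each fixed i, the pair (π(i), π(i+1)) is a uniformly random ordered pair of distinct values from {1, …, 236}; by symmetry P[π(i) > π(i+1)] = 1/2.
By linearity: E[X] = 235 · (1/2) = (236 − 1) · (1/2) = 235/2 ≈ 117.5000.

E[X] = 235/2 = 117.5000.
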